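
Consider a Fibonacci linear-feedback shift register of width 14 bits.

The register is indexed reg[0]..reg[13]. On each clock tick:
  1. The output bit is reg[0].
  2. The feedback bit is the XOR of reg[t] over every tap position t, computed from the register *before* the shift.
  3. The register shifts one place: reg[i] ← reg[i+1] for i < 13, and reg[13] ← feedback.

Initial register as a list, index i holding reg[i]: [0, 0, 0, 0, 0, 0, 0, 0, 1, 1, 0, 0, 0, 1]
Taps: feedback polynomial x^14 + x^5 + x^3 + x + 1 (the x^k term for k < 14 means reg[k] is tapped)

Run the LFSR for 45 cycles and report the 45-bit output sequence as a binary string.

000000001100010001111111100000100011001101000

k : reg_k → out_k, fb_k
0: 00000000110001 → 0, fb=0
1: 00000001100010 → 0, fb=0
2: 00000011000100 → 0, fb=0
3: 00000110001000 → 0, fb=1
4: 00001100010001 → 0, fb=1
5: 00011000100011 → 0, fb=1
6: 00110001000111 → 0, fb=1
7: 01100010001111 → 0, fb=1
8: 11000100011111 → 1, fb=1
9: 10001000111111 → 1, fb=1
10: 00010001111111 → 0, fb=1
11: 00100011111111 → 0, fb=0
12: 01000111111110 → 0, fb=0
13: 10001111111100 → 1, fb=0
14: 00011111111000 → 0, fb=0
15: 00111111110000 → 0, fb=0
16: 01111111100000 → 0, fb=1
17: 11111111000001 → 1, fb=0
18: 11111110000010 → 1, fb=0
19: 11111100000100 → 1, fb=0
20: 11111000001000 → 1, fb=1
21: 11110000010001 → 1, fb=1
22: 11100000100011 → 1, fb=0
23: 11000001000110 → 1, fb=0
24: 10000010001100 → 1, fb=1
25: 00000100011001 → 0, fb=1
26: 00001000110011 → 0, fb=0
27: 00010001100110 → 0, fb=1
28: 00100011001101 → 0, fb=0
29: 01000110011010 → 0, fb=0
30: 10001100110100 → 1, fb=0
31: 00011001101000 → 0, fb=1
32: 00110011010001 → 0, fb=1
33: 01100110100011 → 0, fb=0
34: 11001101000110 → 1, fb=1
35: 10011010001101 → 1, fb=0
36: 00110100011010 → 0, fb=0
37: 01101000110100 → 0, fb=1
38: 11010001101001 → 1, fb=1
39: 10100011010011 → 1, fb=1
40: 01000110100111 → 0, fb=0
41: 10001101001110 → 1, fb=0
42: 00011010011100 → 0, fb=1
43: 00110100111001 → 0, fb=0
44: 01101001110010 → 0, fb=1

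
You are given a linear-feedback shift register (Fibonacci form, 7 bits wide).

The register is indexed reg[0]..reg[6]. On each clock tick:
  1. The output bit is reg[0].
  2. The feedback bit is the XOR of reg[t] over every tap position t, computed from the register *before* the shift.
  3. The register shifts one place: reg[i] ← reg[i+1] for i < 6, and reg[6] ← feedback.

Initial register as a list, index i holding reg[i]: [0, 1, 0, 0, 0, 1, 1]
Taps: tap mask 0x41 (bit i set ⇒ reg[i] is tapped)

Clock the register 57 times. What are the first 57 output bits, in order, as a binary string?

010001110000101111100101011100110100010011110001010000110

step | reg (before) | out | fb
   0 | 0100011 | 0 | 1
   1 | 1000111 | 1 | 0
   2 | 0001110 | 0 | 0
   3 | 0011100 | 0 | 0
   4 | 0111000 | 0 | 0
   5 | 1110000 | 1 | 1
   6 | 1100001 | 1 | 0
   7 | 1000010 | 1 | 1
   8 | 0000101 | 0 | 1
   9 | 0001011 | 0 | 1
  10 | 0010111 | 0 | 1
  11 | 0101111 | 0 | 1
  12 | 1011111 | 1 | 0
  13 | 0111110 | 0 | 0
  14 | 1111100 | 1 | 1
  15 | 1111001 | 1 | 0
  16 | 1110010 | 1 | 1
  17 | 1100101 | 1 | 0
  18 | 1001010 | 1 | 1
  19 | 0010101 | 0 | 1
  20 | 0101011 | 0 | 1
  21 | 1010111 | 1 | 0
  22 | 0101110 | 0 | 0
  23 | 1011100 | 1 | 1
  24 | 0111001 | 0 | 1
  25 | 1110011 | 1 | 0
  26 | 1100110 | 1 | 1
  27 | 1001101 | 1 | 0
  28 | 0011010 | 0 | 0
  29 | 0110100 | 0 | 0
  30 | 1101000 | 1 | 1
  31 | 1010001 | 1 | 0
  32 | 0100010 | 0 | 0
  33 | 1000100 | 1 | 1
  34 | 0001001 | 0 | 1
  35 | 0010011 | 0 | 1
  36 | 0100111 | 0 | 1
  37 | 1001111 | 1 | 0
  38 | 0011110 | 0 | 0
  39 | 0111100 | 0 | 0
  40 | 1111000 | 1 | 1
  41 | 1110001 | 1 | 0
  42 | 1100010 | 1 | 1
  43 | 1000101 | 1 | 0
  44 | 0001010 | 0 | 0
  45 | 0010100 | 0 | 0
  46 | 0101000 | 0 | 0
  47 | 1010000 | 1 | 1
  48 | 0100001 | 0 | 1
  49 | 1000011 | 1 | 0
  50 | 0000110 | 0 | 0
  51 | 0001100 | 0 | 0
  52 | 0011000 | 0 | 0
  53 | 0110000 | 0 | 0
  54 | 1100000 | 1 | 1
  55 | 1000001 | 1 | 0
  56 | 0000010 | 0 | 0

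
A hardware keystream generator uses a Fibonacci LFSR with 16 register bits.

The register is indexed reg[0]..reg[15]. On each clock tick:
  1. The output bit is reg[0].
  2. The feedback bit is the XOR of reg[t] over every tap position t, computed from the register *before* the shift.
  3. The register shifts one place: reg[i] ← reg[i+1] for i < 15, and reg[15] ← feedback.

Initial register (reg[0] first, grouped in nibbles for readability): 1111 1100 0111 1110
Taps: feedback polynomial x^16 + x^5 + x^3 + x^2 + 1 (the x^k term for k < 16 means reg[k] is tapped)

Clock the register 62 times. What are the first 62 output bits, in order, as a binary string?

tick  register→output (feedback)
  0  1111110001111110→1 (0)
  1  1111100011111100→1 (1)
  2  1111000111111001→1 (1)
  3  1110001111110011→1 (0)
  4  1100011111100110→1 (0)
  5  1000111111001100→1 (0)
  6  0001111110011000→0 (0)
  7  0011111100110000→0 (1)
  8  0111111001100001→0 (1)
  9  1111110011000011→1 (0)
 10  1111100110000110→1 (1)
 11  1111001100001101→1 (1)
 12  1110011000011011→1 (1)
 13  1100110000110111→1 (0)
 14  1001100001101110→1 (0)
 15  0011000011011100→0 (0)
 16  0110000110111000→0 (1)
 17  1100001101110001→1 (1)
 18  1000011011100011→1 (0)
 19  0000110111000110→0 (1)
 20  0001101110001101→0 (1)
 21  0011011100011011→0 (1)
 22  0110111000110111→0 (0)
 23  1101110001101110→1 (1)
 24  1011100011011101→1 (1)
 25  0111000110111011→0 (0)
 26  1110001101110110→1 (0)
 27  1100011011101100→1 (0)
 28  1000110111011000→1 (0)
 29  0001101110110000→0 (1)
 30  0011011101100001→0 (1)
 31  0110111011000011→0 (0)
 32  1101110110000110→1 (1)
 33  1011101100001101→1 (1)
 34  0111011000011011→0 (1)
 35  1110110000110111→1 (1)
 36  1101100001101111→1 (0)
 37  1011000011011110→1 (1)
 38  0110000110111101→0 (1)
 39  1100001101111011→1 (1)
 40  1000011011110111→1 (0)
 41  0000110111101110→0 (1)
 42  0001101111011101→0 (1)
 43  0011011110111011→0 (1)
 44  0110111101110111→0 (0)
 45  1101111011101110→1 (1)
 46  1011110111011101→1 (0)
 47  0111101110111010→0 (0)
 48  1111011101110100→1 (0)
 49  1110111011101000→1 (1)
 50  1101110111010001→1 (1)
 51  1011101110100011→1 (1)
 52  0111011101000111→0 (1)
 53  1110111010001111→1 (1)
 54  1101110100011111→1 (1)
 55  1011101000111111→1 (1)
 56  0111010001111111→0 (1)
 57  1110100011111111→1 (0)
 58  1101000111111110→1 (0)
 59  1010001111111100→1 (0)
 60  0100011111111000→0 (1)
 61  1000111111110001→1 (0)

11111100011111100110000110111000110111011000011011110111011101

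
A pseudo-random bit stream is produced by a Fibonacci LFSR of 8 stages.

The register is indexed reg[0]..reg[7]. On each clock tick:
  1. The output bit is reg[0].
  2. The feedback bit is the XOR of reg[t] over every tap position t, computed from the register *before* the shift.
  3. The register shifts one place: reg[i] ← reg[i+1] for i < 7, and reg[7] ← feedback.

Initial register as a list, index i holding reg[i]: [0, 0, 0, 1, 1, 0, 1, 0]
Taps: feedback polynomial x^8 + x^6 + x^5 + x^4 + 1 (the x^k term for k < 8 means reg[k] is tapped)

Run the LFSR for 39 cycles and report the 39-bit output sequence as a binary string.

000110100110101101101010000010011101100

step | reg (before) | out | fb
   0 | 00011010 | 0 | 0
   1 | 00110100 | 0 | 1
   2 | 01101001 | 0 | 1
   3 | 11010011 | 1 | 0
   4 | 10100110 | 1 | 1
   5 | 01001101 | 0 | 0
   6 | 10011010 | 1 | 1
   7 | 00110101 | 0 | 1
   8 | 01101011 | 0 | 0
   9 | 11010110 | 1 | 1
  10 | 10101101 | 1 | 1
  11 | 01011011 | 0 | 0
  12 | 10110110 | 1 | 1
  13 | 01101101 | 0 | 0
  14 | 11011010 | 1 | 1
  15 | 10110101 | 1 | 0
  16 | 01101010 | 0 | 0
  17 | 11010100 | 1 | 0
  18 | 10101000 | 1 | 0
  19 | 01010000 | 0 | 0
  20 | 10100000 | 1 | 1
  21 | 01000001 | 0 | 0
  22 | 10000010 | 1 | 0
  23 | 00000100 | 0 | 1
  24 | 00001001 | 0 | 1
  25 | 00010011 | 0 | 1
  26 | 00100111 | 0 | 0
  27 | 01001110 | 0 | 1
  28 | 10011101 | 1 | 1
  29 | 00111011 | 0 | 0
  30 | 01110110 | 0 | 0
  31 | 11101100 | 1 | 1
  32 | 11011001 | 1 | 0
  33 | 10110010 | 1 | 0
  34 | 01100100 | 0 | 1
  35 | 11001001 | 1 | 0
  36 | 10010010 | 1 | 0
  37 | 00100100 | 0 | 1
  38 | 01001001 | 0 | 1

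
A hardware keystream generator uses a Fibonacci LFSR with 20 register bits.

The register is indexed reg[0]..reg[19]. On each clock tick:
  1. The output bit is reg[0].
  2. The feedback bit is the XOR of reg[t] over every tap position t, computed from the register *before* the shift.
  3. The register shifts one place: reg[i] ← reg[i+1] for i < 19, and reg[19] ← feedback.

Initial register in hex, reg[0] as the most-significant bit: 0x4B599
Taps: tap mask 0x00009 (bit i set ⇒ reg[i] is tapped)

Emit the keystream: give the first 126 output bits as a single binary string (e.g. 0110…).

tick  register→output (feedback)
  0  01001011010110011001→0 (0)
  1  10010110101100110010→1 (0)
  2  00101101011001100100→0 (0)
  3  01011010110011001000→0 (1)
  4  10110101100110010001→1 (0)
  5  01101011001100100010→0 (0)
  6  11010110011001000100→1 (0)
  7  10101100110010001000→1 (1)
  8  01011001100100010001→0 (1)
  9  10110011001000100011→1 (0)
 10  01100110010001000110→0 (0)
 11  11001100100010001100→1 (1)
 12  10011001000100011001→1 (0)
 13  00110010001000110010→0 (1)
 14  01100100010001100101→0 (0)
 15  11001000100011001010→1 (1)
 16  10010001000110010101→1 (0)
 17  00100010001100101010→0 (0)
 18  01000100011001010100→0 (0)
 19  10001000110010101000→1 (1)
 20  00010001100101010001→0 (1)
 21  00100011001010100011→0 (0)
 22  01000110010101000110→0 (0)
 23  10001100101010001100→1 (1)
 24  00011001010100011001→0 (1)
 25  00110010101000110011→0 (1)
 26  01100101010001100111→0 (0)
 27  11001010100011001110→1 (1)
 28  10010101000110011101→1 (0)
 29  00101010001100111010→0 (0)
 30  01010100011001110100→0 (1)
 31  10101000110011101001→1 (1)
 32  01010001100111010011→0 (1)
 33  10100011001110100111→1 (1)
 34  01000110011101001111→0 (0)
 35  10001100111010011110→1 (1)
 36  00011001110100111101→0 (1)
 37  00110011101001111011→0 (1)
 38  01100111010011110111→0 (0)
 39  11001110100111101110→1 (1)
 40  10011101001111011101→1 (0)
 41  00111010011110111010→0 (1)
 42  01110100111101110101→0 (1)
 43  11101001111011101011→1 (1)
 44  11010011110111010111→1 (0)
 45  10100111101110101110→1 (1)
 46  01001111011101011101→0 (0)
 47  10011110111010111010→1 (0)
 48  00111101110101110100→0 (1)
 49  01111011101011101001→0 (1)
 50  11110111010111010011→1 (0)
 51  11101110101110100110→1 (1)
 52  11011101011101001101→1 (0)
 53  10111010111010011010→1 (0)
 54  01110101110100110100→0 (1)
 55  11101011101001101001→1 (1)
 56  11010111010011010011→1 (0)
 57  10101110100110100110→1 (1)
 58  01011101001101001101→0 (1)
 59  10111010011010011011→1 (0)
 60  01110100110100110110→0 (1)
 61  11101001101001101101→1 (1)
 62  11010011010011011011→1 (0)
 63  10100110100110110110→1 (1)
 64  01001101001101101101→0 (0)
 65  10011010011011011010→1 (0)
 66  00110100110110110100→0 (1)
 67  01101001101101101001→0 (0)
 68  11010011011011010010→1 (0)
 69  10100110110110100100→1 (1)
 70  01001101101101001001→0 (0)
 71  10011011011010010010→1 (0)
 72  00110110110100100100→0 (1)
 73  01101101101001001001→0 (0)
 74  11011011010010010010→1 (0)
 75  10110110100100100100→1 (0)
 76  01101101001001001000→0 (0)
 77  11011010010010010000→1 (0)
 78  10110100100100100000→1 (0)
 79  01101001001001000000→0 (0)
 80  11010010010010000000→1 (0)
 81  10100100100100000000→1 (1)
 82  01001001001000000001→0 (0)
 83  10010010010000000010→1 (0)
 84  00100100100000000100→0 (0)
 85  01001001000000001000→0 (0)
 86  10010010000000010000→1 (0)
 87  00100100000000100000→0 (0)
 88  01001000000001000000→0 (0)
 89  10010000000010000000→1 (0)
 90  00100000000100000000→0 (0)
 91  01000000001000000000→0 (0)
 92  10000000010000000000→1 (1)
 93  00000000100000000001→0 (0)
 94  00000001000000000010→0 (0)
 95  00000010000000000100→0 (0)
 96  00000100000000001000→0 (0)
 97  00001000000000010000→0 (0)
 98  00010000000000100000→0 (1)
 99  00100000000001000001→0 (0)
100  01000000000010000010→0 (0)
101  10000000000100000100→1 (1)
102  00000000001000001001→0 (0)
103  00000000010000010010→0 (0)
104  00000000100000100100→0 (0)
105  00000001000001001000→0 (0)
106  00000010000010010000→0 (0)
107  00000100000100100000→0 (0)
108  00001000001001000000→0 (0)
109  00010000010010000000→0 (1)
110  00100000100100000001→0 (0)
111  01000001001000000010→0 (0)
112  10000010010000000100→1 (1)
113  00000100100000001001→0 (0)
114  00001001000000010010→0 (0)
115  00010010000000100100→0 (1)
116  00100100000001001001→0 (0)
117  01001000000010010010→0 (0)
118  10010000000100100100→1 (0)
119  00100000001001001000→0 (0)
120  01000000010010010000→0 (0)
121  10000000100100100000→1 (1)
122  00000001001001000001→0 (0)
123  00000010010010000010→0 (0)
124  00000100100100000100→0 (0)
125  00001001001000001000→0 (0)

010010110101100110010001000110010101000110011101001111011101011101001101001101101101001001001000000001000000000010000010010000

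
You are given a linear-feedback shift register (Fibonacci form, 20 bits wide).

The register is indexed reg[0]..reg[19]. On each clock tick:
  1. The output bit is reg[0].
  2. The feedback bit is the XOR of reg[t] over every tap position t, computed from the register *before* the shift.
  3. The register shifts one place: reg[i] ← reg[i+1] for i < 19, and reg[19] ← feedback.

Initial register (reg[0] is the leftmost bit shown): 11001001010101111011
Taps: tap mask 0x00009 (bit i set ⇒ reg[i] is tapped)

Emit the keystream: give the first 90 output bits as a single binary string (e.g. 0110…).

k : reg_k → out_k, fb_k
0: 11001001010101111011 → 1, fb=1
1: 10010010101011110111 → 1, fb=0
2: 00100101010111101110 → 0, fb=0
3: 01001010101111011100 → 0, fb=0
4: 10010101011110111000 → 1, fb=0
5: 00101010111101110000 → 0, fb=0
6: 01010101111011100000 → 0, fb=1
7: 10101011110111000001 → 1, fb=1
8: 01010111101110000011 → 0, fb=1
9: 10101111011100000111 → 1, fb=1
10: 01011110111000001111 → 0, fb=1
11: 10111101110000011111 → 1, fb=0
12: 01111011100000111110 → 0, fb=1
13: 11110111000001111101 → 1, fb=0
14: 11101110000011111010 → 1, fb=1
15: 11011100000111110101 → 1, fb=0
16: 10111000001111101010 → 1, fb=0
17: 01110000011111010100 → 0, fb=1
18: 11100000111110101001 → 1, fb=1
19: 11000001111101010011 → 1, fb=1
20: 10000011111010100111 → 1, fb=1
21: 00000111110101001111 → 0, fb=0
22: 00001111101010011110 → 0, fb=0
23: 00011111010100111100 → 0, fb=1
24: 00111110101001111001 → 0, fb=1
25: 01111101010011110011 → 0, fb=1
26: 11111010100111100111 → 1, fb=0
27: 11110101001111001110 → 1, fb=0
28: 11101010011110011100 → 1, fb=1
29: 11010100111100111001 → 1, fb=0
30: 10101001111001110010 → 1, fb=1
31: 01010011110011100101 → 0, fb=1
32: 10100111100111001011 → 1, fb=1
33: 01001111001110010111 → 0, fb=0
34: 10011110011100101110 → 1, fb=0
35: 00111100111001011100 → 0, fb=1
36: 01111001110010111001 → 0, fb=1
37: 11110011100101110011 → 1, fb=0
38: 11100111001011100110 → 1, fb=1
39: 11001110010111001101 → 1, fb=1
40: 10011100101110011011 → 1, fb=0
41: 00111001011100110110 → 0, fb=1
42: 01110010111001101101 → 0, fb=1
43: 11100101110011011011 → 1, fb=1
44: 11001011100110110111 → 1, fb=1
45: 10010111001101101111 → 1, fb=0
46: 00101110011011011110 → 0, fb=0
47: 01011100110110111100 → 0, fb=1
48: 10111001101101111001 → 1, fb=0
49: 01110011011011110010 → 0, fb=1
50: 11100110110111100101 → 1, fb=1
51: 11001101101111001011 → 1, fb=1
52: 10011011011110010111 → 1, fb=0
53: 00110110111100101110 → 0, fb=1
54: 01101101111001011101 → 0, fb=0
55: 11011011110010111010 → 1, fb=0
56: 10110111100101110100 → 1, fb=0
57: 01101111001011101000 → 0, fb=0
58: 11011110010111010000 → 1, fb=0
59: 10111100101110100000 → 1, fb=0
60: 01111001011101000000 → 0, fb=1
61: 11110010111010000001 → 1, fb=0
62: 11100101110100000010 → 1, fb=1
63: 11001011101000000101 → 1, fb=1
64: 10010111010000001011 → 1, fb=0
65: 00101110100000010110 → 0, fb=0
66: 01011101000000101100 → 0, fb=1
67: 10111010000001011001 → 1, fb=0
68: 01110100000010110010 → 0, fb=1
69: 11101000000101100101 → 1, fb=1
70: 11010000001011001011 → 1, fb=0
71: 10100000010110010110 → 1, fb=1
72: 01000000101100101101 → 0, fb=0
73: 10000001011001011010 → 1, fb=1
74: 00000010110010110101 → 0, fb=0
75: 00000101100101101010 → 0, fb=0
76: 00001011001011010100 → 0, fb=0
77: 00010110010110101000 → 0, fb=1
78: 00101100101101010001 → 0, fb=0
79: 01011001011010100010 → 0, fb=1
80: 10110010110101000101 → 1, fb=0
81: 01100101101010001010 → 0, fb=0
82: 11001011010100010100 → 1, fb=1
83: 10010110101000101001 → 1, fb=0
84: 00101101010001010010 → 0, fb=0
85: 01011010100010100100 → 0, fb=1
86: 10110101000101001001 → 1, fb=0
87: 01101010001010010010 → 0, fb=0
88: 11010100010100100100 → 1, fb=0
89: 10101000101001001000 → 1, fb=1

110010010101011110111000001111101010011110011100101110011011011110010111010000001011001011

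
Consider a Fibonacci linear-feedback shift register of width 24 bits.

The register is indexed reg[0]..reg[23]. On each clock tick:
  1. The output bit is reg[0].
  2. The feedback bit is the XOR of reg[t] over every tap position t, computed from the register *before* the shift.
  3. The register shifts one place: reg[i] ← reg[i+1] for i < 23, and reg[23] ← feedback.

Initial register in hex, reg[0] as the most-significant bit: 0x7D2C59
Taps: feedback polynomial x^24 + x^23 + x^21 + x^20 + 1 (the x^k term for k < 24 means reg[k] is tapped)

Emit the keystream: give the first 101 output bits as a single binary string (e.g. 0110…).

01111101001011000101100101111001000101010011011101000110110000011110011010101110101010111100001101011

step | reg (before) | out | fb
   0 | 011111010010110001011001 | 0 | 0
   1 | 111110100101100010110010 | 1 | 1
   2 | 111101001011000101100101 | 1 | 1
   3 | 111010010110001011001011 | 1 | 1
   4 | 110100101100010110010111 | 1 | 1
   5 | 101001011000101100101111 | 1 | 0
   6 | 010010110001011001011110 | 0 | 0
   7 | 100101100010110010111100 | 1 | 1
   8 | 001011000101100101111001 | 0 | 0
   9 | 010110001011001011110010 | 0 | 0
  10 | 101100010110010111100100 | 1 | 0
  11 | 011000101100101111001000 | 0 | 1
  12 | 110001011001011110010001 | 1 | 0
  13 | 100010110010111100100010 | 1 | 1
  14 | 000101100101111001000101 | 0 | 0
  15 | 001011001011110010001010 | 0 | 1
  16 | 010110010111100100010101 | 0 | 0
  17 | 101100101111001000101010 | 1 | 0
  18 | 011001011110010001010100 | 0 | 1
  19 | 110010111100100010101001 | 1 | 1
  20 | 100101111001000101010011 | 1 | 0
  21 | 001011110010001010100110 | 0 | 1
  22 | 010111100100010101001101 | 0 | 1
  23 | 101111001000101010011011 | 1 | 1
  24 | 011110010001010100110111 | 0 | 0
  25 | 111100100010101001101110 | 1 | 1
  26 | 111001000101010011011101 | 1 | 0
  27 | 110010001010100110111010 | 1 | 0
  28 | 100100010101001101110100 | 1 | 0
  29 | 001000101010011011101000 | 0 | 1
  30 | 010001010100110111010001 | 0 | 1
  31 | 100010101001101110100011 | 1 | 0
  32 | 000101010011011101000110 | 0 | 1
  33 | 001010100110111010001101 | 0 | 1
  34 | 010101001101110100011011 | 0 | 0
  35 | 101010011011101000110110 | 1 | 0
  36 | 010100110111010001101100 | 0 | 0
  37 | 101001101110100011011000 | 1 | 0
  38 | 010011011101000110110000 | 0 | 0
  39 | 100110111010001101100000 | 1 | 1
  40 | 001101110100011011000001 | 0 | 1
  41 | 011011101000110110000011 | 0 | 1
  42 | 110111010001101100000111 | 1 | 1
  43 | 101110100011011000001111 | 1 | 0
  44 | 011101000110110000011110 | 0 | 0
  45 | 111010001101100000111100 | 1 | 1
  46 | 110100011011000001111001 | 1 | 1
  47 | 101000110110000011110011 | 1 | 0
  48 | 010001101100000111100110 | 0 | 1
  49 | 100011011000001111001101 | 1 | 0
  50 | 000110110000011110011010 | 0 | 1
  51 | 001101100000111100110101 | 0 | 0
  52 | 011011000001111001101010 | 0 | 1
  53 | 110110000011110011010101 | 1 | 1
  54 | 101100000111100110101011 | 1 | 1
  55 | 011000001111001101010111 | 0 | 0
  56 | 110000011110011010101110 | 1 | 1
  57 | 100000111100110101011101 | 1 | 0
  58 | 000001111001101010111010 | 0 | 1
  59 | 000011110011010101110101 | 0 | 0
  60 | 000111100110101011101010 | 0 | 1
  61 | 001111001101010111010101 | 0 | 0
  62 | 011110011010101110101010 | 0 | 1
  63 | 111100110101011101010101 | 1 | 1
  64 | 111001101010111010101011 | 1 | 1
  65 | 110011010101110101010111 | 1 | 1
  66 | 100110101011101010101111 | 1 | 0
  67 | 001101010111010101011110 | 0 | 0
  68 | 011010101110101010111100 | 0 | 0
  69 | 110101011101010101111000 | 1 | 0
  70 | 101010111010101011110000 | 1 | 1
  71 | 010101110101010111100001 | 0 | 1
  72 | 101011101010101111000011 | 1 | 0
  73 | 010111010101011110000110 | 0 | 1
  74 | 101110101010111100001101 | 1 | 0
  75 | 011101010101111000011010 | 0 | 1
  76 | 111010101011110000110101 | 1 | 1
  77 | 110101010111100001101011 | 1 | 1
  78 | 101010101111000011010111 | 1 | 1
  79 | 010101011110000110101111 | 0 | 1
  80 | 101010111100001101011111 | 1 | 0
  81 | 010101111000011010111110 | 0 | 0
  82 | 101011110000110101111100 | 1 | 1
  83 | 010111100001101011111001 | 0 | 0
  84 | 101111000011010111110010 | 1 | 1
  85 | 011110000110101111100101 | 0 | 0
  86 | 111100001101011111001010 | 1 | 0
  87 | 111000011010111110010100 | 1 | 0
  88 | 110000110101111100101000 | 1 | 0
  89 | 100001101011111001010000 | 1 | 1
  90 | 000011010111110010100001 | 0 | 1
  91 | 000110101111100101000011 | 0 | 1
  92 | 001101011111001010000111 | 0 | 0
  93 | 011010111110010100001110 | 0 | 0
  94 | 110101111100101000011100 | 1 | 1
  95 | 101011111001010000111001 | 1 | 1
  96 | 010111110010100001110011 | 0 | 1
  97 | 101111100101000011100111 | 1 | 1
  98 | 011111001010000111001111 | 0 | 1
  99 | 111110010100001110011111 | 1 | 0
 100 | 111100101000011100111110 | 1 | 1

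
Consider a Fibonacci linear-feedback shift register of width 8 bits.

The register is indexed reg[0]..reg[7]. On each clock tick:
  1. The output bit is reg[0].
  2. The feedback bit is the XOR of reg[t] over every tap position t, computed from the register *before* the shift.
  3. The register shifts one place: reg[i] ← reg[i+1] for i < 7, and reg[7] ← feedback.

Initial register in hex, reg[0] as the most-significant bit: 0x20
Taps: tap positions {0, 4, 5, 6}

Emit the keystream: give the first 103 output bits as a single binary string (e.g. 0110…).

0010000000101100011110100001111111100100001010011111010101011100000110001010110011001011111101111001101

tick  register→output (feedback)
  0  00100000→0 (0)
  1  01000000→0 (0)
  2  10000000→1 (1)
  3  00000001→0 (0)
  4  00000010→0 (1)
  5  00000101→0 (1)
  6  00001011→0 (0)
  7  00010110→0 (0)
  8  00101100→0 (0)
  9  01011000→0 (1)
 10  10110001→1 (1)
 11  01100011→0 (1)
 12  11000111→1 (1)
 13  10001111→1 (0)
 14  00011110→0 (1)
 15  00111101→0 (0)
 16  01111010→0 (0)
 17  11110100→1 (0)
 18  11101000→1 (0)
 19  11010000→1 (1)
 20  10100001→1 (1)
 21  01000011→0 (1)
 22  10000111→1 (1)
 23  00001111→0 (1)
 24  00011111→0 (1)
 25  00111111→0 (1)
 26  01111111→0 (1)
 27  11111111→1 (0)
 28  11111110→1 (0)
 29  11111100→1 (1)
 30  11111001→1 (0)
 31  11110010→1 (0)
 32  11100100→1 (0)
 33  11001000→1 (0)
 34  10010000→1 (1)
 35  00100001→0 (0)
 36  01000010→0 (1)
 37  10000101→1 (0)
 38  00001010→0 (0)
 39  00010100→0 (1)
 40  00101001→0 (1)
 41  01010011→0 (1)
 42  10100111→1 (1)
 43  01001111→0 (1)
 44  10011111→1 (0)
 45  00111110→0 (1)
 46  01111101→0 (0)
 47  11111010→1 (1)
 48  11110101→1 (0)
 49  11101010→1 (1)
 50  11010101→1 (0)
 51  10101010→1 (1)
 52  01010101→0 (1)
 53  10101011→1 (1)
 54  01010111→0 (0)
 55  10101110→1 (0)
 56  01011100→0 (0)
 57  10111000→1 (0)
 58  01110000→0 (0)
 59  11100000→1 (1)
 60  11000001→1 (1)
 61  10000011→1 (0)
 62  00000110→0 (0)
 63  00001100→0 (0)
 64  00011000→0 (1)
 65  00110001→0 (0)
 66  01100010→0 (1)
 67  11000101→1 (0)
 68  10001010→1 (1)
 69  00010101→0 (1)
 70  00101011→0 (0)
 71  01010110→0 (0)
 72  10101100→1 (1)
 73  01011001→0 (1)
 74  10110011→1 (0)
 75  01100110→0 (0)
 76  11001100→1 (1)
 77  10011001→1 (0)
 78  00110010→0 (1)
 79  01100101→0 (1)
 80  11001011→1 (1)
 81  10010111→1 (1)
 82  00101111→0 (1)
 83  01011111→0 (1)
 84  10111111→1 (0)
 85  01111110→0 (1)
 86  11111101→1 (1)
 87  11111011→1 (1)
 88  11110111→1 (1)
 89  11101111→1 (0)
 90  11011110→1 (0)
 91  10111100→1 (1)
 92  01111001→0 (1)
 93  11110011→1 (0)
 94  11100110→1 (1)
 95  11001101→1 (1)
 96  10011011→1 (1)
 97  00110111→0 (0)
 98  01101110→0 (1)
 99  11011101→1 (1)
100  10111011→1 (1)
101  01110111→0 (0)
102  11101110→1 (0)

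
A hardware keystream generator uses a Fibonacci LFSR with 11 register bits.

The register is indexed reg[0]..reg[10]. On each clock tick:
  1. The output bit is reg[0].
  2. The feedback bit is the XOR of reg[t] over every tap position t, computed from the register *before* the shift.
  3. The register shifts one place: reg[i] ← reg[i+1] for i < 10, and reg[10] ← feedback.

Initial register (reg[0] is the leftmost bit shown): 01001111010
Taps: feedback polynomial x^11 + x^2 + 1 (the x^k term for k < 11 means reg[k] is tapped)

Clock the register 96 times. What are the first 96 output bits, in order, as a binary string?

step | reg (before) | out | fb
   0 | 01001111010 | 0 | 0
   1 | 10011110100 | 1 | 1
   2 | 00111101001 | 0 | 1
   3 | 01111010011 | 0 | 1
   4 | 11110100111 | 1 | 0
   5 | 11101001110 | 1 | 0
   6 | 11010011100 | 1 | 1
   7 | 10100111001 | 1 | 0
   8 | 01001110010 | 0 | 0
   9 | 10011100100 | 1 | 1
  10 | 00111001001 | 0 | 1
  11 | 01110010011 | 0 | 1
  12 | 11100100111 | 1 | 0
  13 | 11001001110 | 1 | 1
  14 | 10010011101 | 1 | 1
  15 | 00100111011 | 0 | 1
  16 | 01001110111 | 0 | 0
  17 | 10011101110 | 1 | 1
  18 | 00111011101 | 0 | 1
  19 | 01110111011 | 0 | 1
  20 | 11101110111 | 1 | 0
  21 | 11011101110 | 1 | 1
  22 | 10111011101 | 1 | 0
  23 | 01110111010 | 0 | 1
  24 | 11101110101 | 1 | 0
  25 | 11011101010 | 1 | 1
  26 | 10111010101 | 1 | 0
  27 | 01110101010 | 0 | 1
  28 | 11101010101 | 1 | 0
  29 | 11010101010 | 1 | 1
  30 | 10101010101 | 1 | 0
  31 | 01010101010 | 0 | 0
  32 | 10101010100 | 1 | 0
  33 | 01010101000 | 0 | 0
  34 | 10101010000 | 1 | 0
  35 | 01010100000 | 0 | 0
  36 | 10101000000 | 1 | 0
  37 | 01010000000 | 0 | 0
  38 | 10100000000 | 1 | 0
  39 | 01000000000 | 0 | 0
  40 | 10000000000 | 1 | 1
  41 | 00000000001 | 0 | 0
  42 | 00000000010 | 0 | 0
  43 | 00000000100 | 0 | 0
  44 | 00000001000 | 0 | 0
  45 | 00000010000 | 0 | 0
  46 | 00000100000 | 0 | 0
  47 | 00001000000 | 0 | 0
  48 | 00010000000 | 0 | 0
  49 | 00100000000 | 0 | 1
  50 | 01000000001 | 0 | 0
  51 | 10000000010 | 1 | 1
  52 | 00000000101 | 0 | 0
  53 | 00000001010 | 0 | 0
  54 | 00000010100 | 0 | 0
  55 | 00000101000 | 0 | 0
  56 | 00001010000 | 0 | 0
  57 | 00010100000 | 0 | 0
  58 | 00101000000 | 0 | 1
  59 | 01010000001 | 0 | 0
  60 | 10100000010 | 1 | 0
  61 | 01000000100 | 0 | 0
  62 | 10000001000 | 1 | 1
  63 | 00000010001 | 0 | 0
  64 | 00000100010 | 0 | 0
  65 | 00001000100 | 0 | 0
  66 | 00010001000 | 0 | 0
  67 | 00100010000 | 0 | 1
  68 | 01000100001 | 0 | 0
  69 | 10001000010 | 1 | 1
  70 | 00010000101 | 0 | 0
  71 | 00100001010 | 0 | 1
  72 | 01000010101 | 0 | 0
  73 | 10000101010 | 1 | 1
  74 | 00001010101 | 0 | 0
  75 | 00010101010 | 0 | 0
  76 | 00101010100 | 0 | 1
  77 | 01010101001 | 0 | 0
  78 | 10101010010 | 1 | 0
  79 | 01010100100 | 0 | 0
  80 | 10101001000 | 1 | 0
  81 | 01010010000 | 0 | 0
  82 | 10100100000 | 1 | 0
  83 | 01001000000 | 0 | 0
  84 | 10010000000 | 1 | 1
  85 | 00100000001 | 0 | 1
  86 | 01000000011 | 0 | 0
  87 | 10000000110 | 1 | 1
  88 | 00000001101 | 0 | 0
  89 | 00000011010 | 0 | 0
  90 | 00000110100 | 0 | 0
  91 | 00001101000 | 0 | 0
  92 | 00011010000 | 0 | 0
  93 | 00110100000 | 0 | 1
  94 | 01101000001 | 0 | 1
  95 | 11010000011 | 1 | 1

010011110100111001001110111011101010101010000000000100000000101000000100010000101010100100000001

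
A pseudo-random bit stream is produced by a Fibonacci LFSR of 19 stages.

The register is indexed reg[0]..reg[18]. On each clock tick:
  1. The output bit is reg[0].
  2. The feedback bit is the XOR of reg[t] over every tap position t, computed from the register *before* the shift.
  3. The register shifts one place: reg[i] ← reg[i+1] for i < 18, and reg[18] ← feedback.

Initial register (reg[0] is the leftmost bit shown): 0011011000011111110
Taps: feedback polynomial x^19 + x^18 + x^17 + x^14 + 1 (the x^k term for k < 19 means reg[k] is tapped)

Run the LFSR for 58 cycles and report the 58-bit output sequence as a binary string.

tick  register→output (feedback)
  0  0011011000011111110→0 (0)
  1  0110110000111111100→0 (1)
  2  1101100001111111001→1 (1)
  3  1011000011111110011→1 (0)
  4  0110000111111100110→0 (1)
  5  1100001111111001101→1 (0)
  6  1000011111110011010→1 (1)
  7  0000111111100110101→0 (0)
  8  0001111111001101010→0 (1)
  9  0011111110011010101→0 (0)
 10  0111111100110101010→0 (1)
 11  1111111001101010101→1 (1)
 12  1111110011010101011→1 (1)
 13  1111100110101010111→1 (0)
 14  1111001101010101110→1 (0)
 15  1110011010101011100→1 (0)
 16  1100110101010111000→1 (0)
 17  1001101010101110000→1 (0)
 18  0011010101011100000→0 (0)
 19  0110101010111000000→0 (0)
 20  1101010101110000000→1 (1)
 21  1010101011100000001→1 (0)
 22  0101010111000000010→0 (1)
 23  1010101110000000101→1 (0)
 24  0101011100000001010→0 (1)
 25  1010111000000010101→1 (1)
 26  0101110000000101011→0 (0)
 27  1011100000001010110→1 (1)
 28  0111000000010101101→0 (1)
 29  1110000000101011011→1 (0)
 30  1100000001010110110→1 (1)
 31  1000000010101101101→1 (0)
 32  0000000101011011010→0 (0)
 33  0000001010110110100→0 (1)
 34  0000010101101101001→0 (1)
 35  0000101011011010011→0 (1)
 36  0001010110110100111→0 (0)
 37  0010101101101001110→0 (1)
 38  0101011011010011101→0 (0)
 39  1010110110100111010→1 (1)
 40  0101101101001110101→0 (0)
 41  1011011010011101010→1 (0)
 42  0110110100111010100→0 (1)
 43  1101101001110101001→1 (0)
 44  1011010011101010010→1 (1)
 45  0110100111010100101→0 (1)
 46  1101001110101001011→1 (1)
 47  1010011101010010111→1 (0)
 48  0100111010100101110→0 (1)
 49  1001110101001011101→1 (1)
 50  0011101010010111011→0 (1)
 51  0111010100101110111→0 (1)
 52  1110101001011101111→1 (1)
 53  1101010010111011111→1 (0)
 54  1010100101110111110→1 (1)
 55  0101001011101111101→0 (0)
 56  1010010111011111010→1 (1)
 57  0100101110111110101→0 (0)

0011011000011111110011010101011100000001010110110100111010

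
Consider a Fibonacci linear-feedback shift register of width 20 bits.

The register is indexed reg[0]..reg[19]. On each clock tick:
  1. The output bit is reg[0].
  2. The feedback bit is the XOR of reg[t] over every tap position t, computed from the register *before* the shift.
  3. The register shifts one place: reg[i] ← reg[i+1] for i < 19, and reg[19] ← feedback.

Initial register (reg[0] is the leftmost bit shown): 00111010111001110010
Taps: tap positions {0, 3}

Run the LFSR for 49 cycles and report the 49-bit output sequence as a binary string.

tick  register→output (feedback)
  0  00111010111001110010→0 (1)
  1  01110101110011100101→0 (1)
  2  11101011100111001011→1 (1)
  3  11010111001110010111→1 (0)
  4  10101110011100101110→1 (1)
  5  01011100111001011101→0 (1)
  6  10111001110010111011→1 (0)
  7  01110011100101110110→0 (1)
  8  11100111001011101101→1 (1)
  9  11001110010111011011→1 (1)
 10  10011100101110110111→1 (0)
 11  00111001011101101110→0 (1)
 12  01110010111011011101→0 (1)
 13  11100101110110111011→1 (1)
 14  11001011101101110111→1 (1)
 15  10010111011011101111→1 (0)
 16  00101110110111011110→0 (0)
 17  01011101101110111100→0 (1)
 18  10111011011101111001→1 (0)
 19  01110110111011110010→0 (1)
 20  11101101110111100101→1 (1)
 21  11011011101111001011→1 (0)
 22  10110111011110010110→1 (0)
 23  01101110111100101100→0 (0)
 24  11011101111001011000→1 (0)
 25  10111011110010110000→1 (0)
 26  01110111100101100000→0 (1)
 27  11101111001011000001→1 (1)
 28  11011110010110000011→1 (0)
 29  10111100101100000110→1 (0)
 30  01111001011000001100→0 (1)
 31  11110010110000011001→1 (0)
 32  11100101100000110010→1 (1)
 33  11001011000001100101→1 (1)
 34  10010110000011001011→1 (0)
 35  00101100000110010110→0 (0)
 36  01011000001100101100→0 (1)
 37  10110000011001011001→1 (0)
 38  01100000110010110010→0 (0)
 39  11000001100101100100→1 (1)
 40  10000011001011001001→1 (1)
 41  00000110010110010011→0 (0)
 42  00001100101100100110→0 (0)
 43  00011001011001001100→0 (1)
 44  00110010110010011001→0 (1)
 45  01100101100100110011→0 (0)
 46  11001011001001100110→1 (1)
 47  10010110010011001101→1 (0)
 48  00101100100110011010→0 (0)

0011101011100111001011101101110111100101100000110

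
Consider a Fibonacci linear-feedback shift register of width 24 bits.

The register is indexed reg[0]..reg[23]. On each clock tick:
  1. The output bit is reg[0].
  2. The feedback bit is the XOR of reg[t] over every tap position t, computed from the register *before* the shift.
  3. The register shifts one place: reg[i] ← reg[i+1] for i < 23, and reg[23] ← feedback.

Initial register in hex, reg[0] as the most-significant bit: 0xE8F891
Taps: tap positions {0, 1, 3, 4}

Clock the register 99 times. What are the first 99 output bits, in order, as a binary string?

111010001111100010010001111100010100010000100010100011011010111101011011001000010111111010000110011

tick  register→output (feedback)
  0  111010001111100010010001→1 (1)
  1  110100011111000100100011→1 (1)
  2  101000111110001001000111→1 (1)
  3  010001111100010010001111→0 (1)
  4  100011111000100100011111→1 (0)
  5  000111110001001000111110→0 (0)
  6  001111100010010001111100→0 (0)
  7  011111000100100011111000→0 (1)
  8  111110001001000111110001→1 (0)
  9  111100010010001111100010→1 (1)
 10  111000100100011111000101→1 (0)
 11  110001001000111110001010→1 (0)
 12  100010010001111100010100→1 (0)
 13  000100100011111000101000→0 (1)
 14  001001000111110001010001→0 (0)
 15  010010001111100010100010→0 (0)
 16  100100011111000101000100→1 (0)
 17  001000111110001010001000→0 (0)
 18  010001111100010100010000→0 (1)
 19  100011111000101000100001→1 (0)
 20  000111110001010001000010→0 (0)
 21  001111100010100010000100→0 (0)
 22  011111000101000100001000→0 (1)
 23  111110001010001000010001→1 (0)
 24  111100010100010000100010→1 (1)
 25  111000101000100001000101→1 (0)
 26  110001010001000010001010→1 (0)
 27  100010100010000100010100→1 (0)
 28  000101000100001000101000→0 (1)
 29  001010001000010001010001→0 (1)
 30  010100010000100010100011→0 (0)
 31  101000100001000101000110→1 (1)
 32  010001000010001010001101→0 (1)
 33  100010000100010100011011→1 (0)
 34  000100001000101000110110→0 (1)
 35  001000010001010001101101→0 (0)
 36  010000100010100011011010→0 (1)
 37  100001000101000110110101→1 (1)
 38  000010001010001101101011→0 (1)
 39  000100010100011011010111→0 (1)
 40  001000101000110110101111→0 (0)
 41  010001010001101101011110→0 (1)
 42  100010100011011010111101→1 (0)
 43  000101000110110101111010→0 (1)
 44  001010001101101011110101→0 (1)
 45  010100011011010111101011→0 (0)
 46  101000110110101111010110→1 (1)
 47  010001101101011110101101→0 (1)
 48  100011011010111101011011→1 (0)
 49  000110110101111010110110→0 (0)
 50  001101101011110101101100→0 (1)
 51  011011010111101011011001→0 (0)
 52  110110101111010110110010→1 (0)
 53  101101011110101101100100→1 (0)
 54  011010111101011011001000→0 (0)
 55  110101111010110110010000→1 (1)
 56  101011110101101100100001→1 (0)
 57  010111101011011001000010→0 (1)
 58  101111010110110010000101→1 (1)
 59  011110101101100100001011→0 (1)
 60  111101011011001000010111→1 (1)
 61  111010110110010000101111→1 (1)
 62  110101101100100001011111→1 (1)
 63  101011011001000010111111→1 (0)
 64  010110110010000101111110→0 (1)
 65  101101100100001011111101→1 (0)
 66  011011001000010111111010→0 (0)
 67  110110010000101111110100→1 (0)
 68  101100100001011111101000→1 (0)
 69  011001000010111111010000→0 (1)
 70  110010000101111110100001→1 (1)
 71  100100001011111101000011→1 (0)
 72  001000010111111010000110→0 (0)
 73  010000101111110100001100→0 (1)
 74  100001011111101000011001→1 (1)
 75  000010111111010000110011→0 (1)
 76  000101111110100001100111→0 (1)
 77  001011111101000011001111→0 (1)
 78  010111111010000110011111→0 (1)
 79  101111110100001100111111→1 (1)
 80  011111101000011001111111→0 (1)
 81  111111010000110011111111→1 (0)
 82  111110100001100111111110→1 (0)
 83  111101000011001111111100→1 (1)
 84  111010000110011111111001→1 (1)
 85  110100001100111111110011→1 (1)
 86  101000011001111111100111→1 (1)
 87  010000110011111111001111→0 (1)
 88  100001100111111110011111→1 (1)
 89  000011001111111100111111→0 (1)
 90  000110011111111001111111→0 (0)
 91  001100111111110011111110→0 (1)
 92  011001111111100111111101→0 (1)
 93  110011111111001111111011→1 (1)
 94  100111111110011111110111→1 (1)
 95  001111111100111111101111→0 (0)
 96  011111111001111111011110→0 (1)
 97  111111110011111110111101→1 (0)
 98  111111100111111101111010→1 (0)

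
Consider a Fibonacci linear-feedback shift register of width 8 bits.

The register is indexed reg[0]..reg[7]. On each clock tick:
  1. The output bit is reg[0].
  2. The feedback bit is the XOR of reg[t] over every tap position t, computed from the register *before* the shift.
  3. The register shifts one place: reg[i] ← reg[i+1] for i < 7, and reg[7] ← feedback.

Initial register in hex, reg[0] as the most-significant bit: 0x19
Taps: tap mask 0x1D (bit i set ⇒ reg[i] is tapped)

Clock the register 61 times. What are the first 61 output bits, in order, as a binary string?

0001100100100110111001000001010110110101100101100001111101101

tick  register→output (feedback)
  0  00011001→0 (0)
  1  00110010→0 (0)
  2  01100100→0 (1)
  3  11001001→1 (0)
  4  10010010→1 (0)
  5  00100100→0 (1)
  6  01001001→0 (1)
  7  10010011→1 (0)
  8  00100110→0 (1)
  9  01001101→0 (1)
 10  10011011→1 (1)
 11  00110111→0 (0)
 12  01101110→0 (0)
 13  11011100→1 (1)
 14  10111001→1 (0)
 15  01110010→0 (0)
 16  11100100→1 (0)
 17  11001000→1 (0)
 18  10010000→1 (0)
 19  00100000→0 (1)
 20  01000001→0 (0)
 21  10000010→1 (1)
 22  00000101→0 (0)
 23  00001010→0 (1)
 24  00010101→0 (1)
 25  00101011→0 (0)
 26  01010110→0 (1)
 27  10101101→1 (1)
 28  01011011→0 (0)
 29  10110110→1 (1)
 30  01101101→0 (0)
 31  11011010→1 (1)
 32  10110101→1 (1)
 33  01101011→0 (0)
 34  11010110→1 (0)
 35  10101100→1 (1)
 36  01011001→0 (0)
 37  10110010→1 (1)
 38  01100101→0 (1)
 39  11001011→1 (0)
 40  10010110→1 (0)
 41  00101100→0 (0)
 42  01011000→0 (0)
 43  10110000→1 (1)
 44  01100001→0 (1)
 45  11000011→1 (1)
 46  10000111→1 (1)
 47  00001111→0 (1)
 48  00011111→0 (0)
 49  00111110→0 (1)
 50  01111101→0 (1)
 51  11111011→1 (0)
 52  11110110→1 (1)
 53  11101101→1 (1)
 54  11011011→1 (1)
 55  10110111→1 (1)
 56  01101111→0 (0)
 57  11011110→1 (1)
 58  10111101→1 (0)
 59  01111010→0 (1)
 60  11110101→1 (1)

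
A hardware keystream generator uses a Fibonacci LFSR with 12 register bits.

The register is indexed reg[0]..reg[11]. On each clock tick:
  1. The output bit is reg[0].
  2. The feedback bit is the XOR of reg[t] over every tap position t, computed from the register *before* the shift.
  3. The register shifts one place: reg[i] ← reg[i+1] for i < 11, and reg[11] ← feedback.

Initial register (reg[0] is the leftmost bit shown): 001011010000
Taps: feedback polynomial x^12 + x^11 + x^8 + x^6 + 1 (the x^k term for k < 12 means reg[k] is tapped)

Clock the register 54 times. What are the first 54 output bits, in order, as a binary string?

001011010000010011110111010001000011101000001101100010

k : reg_k → out_k, fb_k
0: 001011010000 → 0, fb=0
1: 010110100000 → 0, fb=1
2: 101101000001 → 1, fb=0
3: 011010000010 → 0, fb=0
4: 110100000100 → 1, fb=1
5: 101000001001 → 1, fb=1
6: 010000010011 → 0, fb=1
7: 100000100111 → 1, fb=1
8: 000001001111 → 0, fb=0
9: 000010011110 → 0, fb=1
10: 000100111101 → 0, fb=1
11: 001001111011 → 0, fb=1
12: 010011110111 → 0, fb=0
13: 100111101110 → 1, fb=1
14: 001111011101 → 0, fb=0
15: 011110111010 → 0, fb=0
16: 111101110100 → 1, fb=0
17: 111011101000 → 1, fb=1
18: 110111010001 → 1, fb=0
19: 101110100010 → 1, fb=0
20: 011101000100 → 0, fb=0
21: 111010001000 → 1, fb=0
22: 110100010000 → 1, fb=1
23: 101000100001 → 1, fb=1
24: 010001000011 → 0, fb=1
25: 100010000111 → 1, fb=0
26: 000100001110 → 0, fb=1
27: 001000011101 → 0, fb=0
28: 010000111010 → 0, fb=0
29: 100001110100 → 1, fb=0
30: 000011101000 → 0, fb=0
31: 000111010000 → 0, fb=0
32: 001110100000 → 0, fb=1
33: 011101000001 → 0, fb=1
34: 111010000011 → 1, fb=0
35: 110100000110 → 1, fb=1
36: 101000001101 → 1, fb=1
37: 010000011011 → 0, fb=0
38: 100000110110 → 1, fb=0
39: 000001101100 → 0, fb=0
40: 000011011000 → 0, fb=1
41: 000110110001 → 0, fb=0
42: 001101100010 → 0, fb=1
43: 011011000101 → 0, fb=1
44: 110110001011 → 1, fb=1
45: 101100010111 → 1, fb=0
46: 011000101110 → 0, fb=0
47: 110001011100 → 1, fb=0
48: 100010111000 → 1, fb=1
49: 000101110001 → 0, fb=0
50: 001011100010 → 0, fb=1
51: 010111000101 → 0, fb=1
52: 101110001011 → 1, fb=1
53: 011100010111 → 0, fb=1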